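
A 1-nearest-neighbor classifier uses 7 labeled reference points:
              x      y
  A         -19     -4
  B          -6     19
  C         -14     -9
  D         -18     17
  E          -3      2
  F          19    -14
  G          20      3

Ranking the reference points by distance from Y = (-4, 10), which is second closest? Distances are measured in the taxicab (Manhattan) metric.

B

d(Y,A) = |-4−(-19)| + |10−(-4)| = 15 + 14 = 29
d(Y,B) = |-4−(-6)| + |10−19| = 2 + 9 = 11
d(Y,C) = |-4−(-14)| + |10−(-9)| = 10 + 19 = 29
d(Y,D) = |-4−(-18)| + |10−17| = 14 + 7 = 21
d(Y,E) = |-4−(-3)| + |10−2| = 1 + 8 = 9
d(Y,F) = |-4−19| + |10−(-14)| = 23 + 24 = 47
d(Y,G) = |-4−20| + |10−3| = 24 + 7 = 31
Sorted ascending: E, B, D, … — the second-nearest is B.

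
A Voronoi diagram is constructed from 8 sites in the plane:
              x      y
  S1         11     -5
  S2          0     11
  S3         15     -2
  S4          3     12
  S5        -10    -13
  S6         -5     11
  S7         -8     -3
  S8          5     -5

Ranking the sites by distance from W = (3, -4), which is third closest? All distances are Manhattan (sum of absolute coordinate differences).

d(W,S1) = |3−11| + |-4−(-5)| = 8 + 1 = 9
d(W,S2) = |3−0| + |-4−11| = 3 + 15 = 18
d(W,S3) = |3−15| + |-4−(-2)| = 12 + 2 = 14
d(W,S4) = |3−3| + |-4−12| = 0 + 16 = 16
d(W,S5) = |3−(-10)| + |-4−(-13)| = 13 + 9 = 22
d(W,S6) = |3−(-5)| + |-4−11| = 8 + 15 = 23
d(W,S7) = |3−(-8)| + |-4−(-3)| = 11 + 1 = 12
d(W,S8) = |3−5| + |-4−(-5)| = 2 + 1 = 3
Sorted ascending: S8, S1, S7, S3, … — the third-nearest is S7.

S7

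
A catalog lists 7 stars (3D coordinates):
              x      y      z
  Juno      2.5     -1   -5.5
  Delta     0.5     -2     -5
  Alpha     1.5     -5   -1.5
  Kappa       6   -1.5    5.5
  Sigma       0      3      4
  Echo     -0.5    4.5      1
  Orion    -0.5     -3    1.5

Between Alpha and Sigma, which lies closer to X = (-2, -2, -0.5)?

Alpha

Compare squared distances:
d²(X, Alpha) = (-2−1.5)² + (-2−(-5))² + (-0.5−(-1.5))² = 12.25 + 9 + 1 = 22.25
d²(X, Sigma) = (-2−0)² + (-2−3)² + (-0.5−4)² = 4 + 25 + 20.25 = 49.25
22.25 < 49.25, so Alpha is closer.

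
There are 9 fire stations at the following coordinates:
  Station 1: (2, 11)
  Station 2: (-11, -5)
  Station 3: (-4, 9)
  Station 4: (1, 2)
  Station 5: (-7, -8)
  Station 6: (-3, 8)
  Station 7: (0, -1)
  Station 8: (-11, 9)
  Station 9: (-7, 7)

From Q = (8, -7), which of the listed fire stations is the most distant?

Station 8

Squared Euclidean distances:
d²(Q, Station 1) = (8−2)² + (-7−11)² = 36 + 324 = 360
d²(Q, Station 2) = (8−(-11))² + (-7−(-5))² = 361 + 4 = 365
d²(Q, Station 3) = (8−(-4))² + (-7−9)² = 144 + 256 = 400
d²(Q, Station 4) = (8−1)² + (-7−2)² = 49 + 81 = 130
d²(Q, Station 5) = (8−(-7))² + (-7−(-8))² = 225 + 1 = 226
d²(Q, Station 6) = (8−(-3))² + (-7−8)² = 121 + 225 = 346
d²(Q, Station 7) = (8−0)² + (-7−(-1))² = 64 + 36 = 100
d²(Q, Station 8) = (8−(-11))² + (-7−9)² = 361 + 256 = 617
d²(Q, Station 9) = (8−(-7))² + (-7−7)² = 225 + 196 = 421
The largest is to Station 8.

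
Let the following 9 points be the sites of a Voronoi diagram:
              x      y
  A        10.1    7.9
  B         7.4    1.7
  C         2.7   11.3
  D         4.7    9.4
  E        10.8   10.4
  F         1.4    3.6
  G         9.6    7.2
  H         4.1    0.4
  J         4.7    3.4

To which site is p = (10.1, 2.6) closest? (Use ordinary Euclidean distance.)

B

Compare squared distances (the ordering matches that of the actual distances):
|pA|² = (10.1−10.1)² + (2.6−7.9)² = 0 + 28.09 = 28.09
|pB|² = (10.1−7.4)² + (2.6−1.7)² = 7.29 + 0.81 = 8.1
|pC|² = (10.1−2.7)² + (2.6−11.3)² = 54.76 + 75.69 = 130.45
|pD|² = (10.1−4.7)² + (2.6−9.4)² = 29.16 + 46.24 = 75.4
|pE|² = (10.1−10.8)² + (2.6−10.4)² = 0.49 + 60.84 = 61.33
|pF|² = (10.1−1.4)² + (2.6−3.6)² = 75.69 + 1 = 76.69
|pG|² = (10.1−9.6)² + (2.6−7.2)² = 0.25 + 21.16 = 21.41
|pH|² = (10.1−4.1)² + (2.6−0.4)² = 36 + 4.84 = 40.84
|pJ|² = (10.1−4.7)² + (2.6−3.4)² = 29.16 + 0.64 = 29.8
The smallest is to B, so p lies in the Voronoi region of B.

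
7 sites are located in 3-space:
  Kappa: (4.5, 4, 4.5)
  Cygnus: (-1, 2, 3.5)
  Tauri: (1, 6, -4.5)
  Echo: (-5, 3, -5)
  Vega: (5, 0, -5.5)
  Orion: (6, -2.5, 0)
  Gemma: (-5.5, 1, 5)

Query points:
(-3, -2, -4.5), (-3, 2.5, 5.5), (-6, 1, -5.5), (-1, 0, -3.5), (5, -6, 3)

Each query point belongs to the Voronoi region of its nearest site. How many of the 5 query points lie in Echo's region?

(-3, -2, -4.5) — d² to each: Kappa:173.25, Cygnus:84, Tauri:80, Echo:29.25, Vega:69, Orion:101.5, Gemma:105.5 → nearest is Echo
(-3, 2.5, 5.5) — d² to each: Kappa:59.5, Cygnus:8.25, Tauri:128.25, Echo:114.5, Vega:191.25, Orion:136.25, Gemma:8.75 → nearest is Cygnus
(-6, 1, -5.5) — d² to each: Kappa:219.25, Cygnus:107, Tauri:75, Echo:5.25, Vega:122, Orion:186.5, Gemma:110.5 → nearest is Echo
(-1, 0, -3.5) — d² to each: Kappa:110.25, Cygnus:53, Tauri:41, Echo:27.25, Vega:40, Orion:67.5, Gemma:93.5 → nearest is Echo
(5, -6, 3) — d² to each: Kappa:102.5, Cygnus:100.25, Tauri:216.25, Echo:245, Vega:108.25, Orion:22.25, Gemma:163.25 → nearest is Orion
3 of the 5 points have Echo as nearest.

3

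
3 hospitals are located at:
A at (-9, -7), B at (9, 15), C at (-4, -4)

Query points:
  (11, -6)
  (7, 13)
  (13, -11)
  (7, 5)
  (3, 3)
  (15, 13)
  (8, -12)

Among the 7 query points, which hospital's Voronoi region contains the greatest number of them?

C

(11, -6) — d² to each: A:401, B:445, C:229 → nearest is C
(7, 13) — d² to each: A:656, B:8, C:410 → nearest is B
(13, -11) — d² to each: A:500, B:692, C:338 → nearest is C
(7, 5) — d² to each: A:400, B:104, C:202 → nearest is B
(3, 3) — d² to each: A:244, B:180, C:98 → nearest is C
(15, 13) — d² to each: A:976, B:40, C:650 → nearest is B
(8, -12) — d² to each: A:314, B:730, C:208 → nearest is C
Tally — B:3, C:4. C captures the most (4).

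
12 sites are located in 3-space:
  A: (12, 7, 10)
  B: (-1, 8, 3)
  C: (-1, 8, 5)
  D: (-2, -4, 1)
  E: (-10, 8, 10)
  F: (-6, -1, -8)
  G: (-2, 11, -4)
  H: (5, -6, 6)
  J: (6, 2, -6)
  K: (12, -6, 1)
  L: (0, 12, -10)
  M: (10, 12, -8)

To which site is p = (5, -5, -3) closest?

J

Since √ is increasing, it suffices to compare squared distances:
|pA|² = 49 + 144 + 169 = 362
|pB|² = 36 + 169 + 36 = 241
|pC|² = 36 + 169 + 64 = 269
|pD|² = 49 + 1 + 16 = 66
|pE|² = 225 + 169 + 169 = 563
|pF|² = 121 + 16 + 25 = 162
|pG|² = 49 + 256 + 1 = 306
|pH|² = 0 + 1 + 81 = 82
|pJ|² = 1 + 49 + 9 = 59
|pK|² = 49 + 1 + 16 = 66
|pL|² = 25 + 289 + 49 = 363
|pM|² = 25 + 289 + 25 = 339
J is nearest.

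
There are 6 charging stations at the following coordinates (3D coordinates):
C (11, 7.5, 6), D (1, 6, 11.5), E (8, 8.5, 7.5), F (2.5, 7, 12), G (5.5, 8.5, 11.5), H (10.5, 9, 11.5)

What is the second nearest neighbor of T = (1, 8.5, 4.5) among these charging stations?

Compare squared distances (the ordering matches that of the actual distances):
|TC|² = (1−11)² + (8.5−7.5)² + (4.5−6)² = 100 + 1 + 2.25 = 103.25
|TD|² = (1−1)² + (8.5−6)² + (4.5−11.5)² = 0 + 6.25 + 49 = 55.25
|TE|² = (1−8)² + (8.5−8.5)² + (4.5−7.5)² = 49 + 0 + 9 = 58
|TF|² = (1−2.5)² + (8.5−7)² + (4.5−12)² = 2.25 + 2.25 + 56.25 = 60.75
|TG|² = (1−5.5)² + (8.5−8.5)² + (4.5−11.5)² = 20.25 + 0 + 49 = 69.25
|TH|² = (1−10.5)² + (8.5−9)² + (4.5−11.5)² = 90.25 + 0.25 + 49 = 139.5
Sorted ascending: D, E, F, … — the second-nearest is E.

E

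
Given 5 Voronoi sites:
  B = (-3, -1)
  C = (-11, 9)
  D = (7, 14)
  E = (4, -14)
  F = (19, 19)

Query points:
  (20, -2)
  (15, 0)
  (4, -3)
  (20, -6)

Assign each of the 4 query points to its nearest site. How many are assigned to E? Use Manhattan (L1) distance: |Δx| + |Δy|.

(20, -2) — d to each: B:24, C:42, D:29, E:28, F:22 → nearest is F
(15, 0) — d to each: B:19, C:35, D:22, E:25, F:23 → nearest is B
(4, -3) — d to each: B:9, C:27, D:20, E:11, F:37 → nearest is B
(20, -6) — d to each: B:28, C:46, D:33, E:24, F:26 → nearest is E
1 of the 4 points has E as nearest.

1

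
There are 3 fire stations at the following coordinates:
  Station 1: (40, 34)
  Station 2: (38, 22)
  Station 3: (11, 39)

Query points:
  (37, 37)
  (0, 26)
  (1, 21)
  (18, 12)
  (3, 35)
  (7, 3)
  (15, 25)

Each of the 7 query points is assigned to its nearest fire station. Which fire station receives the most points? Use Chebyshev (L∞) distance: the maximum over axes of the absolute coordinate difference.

(37, 37) — d to each: Station 1:3, Station 2:15, Station 3:26 → nearest is Station 1
(0, 26) — d to each: Station 1:40, Station 2:38, Station 3:13 → nearest is Station 3
(1, 21) — d to each: Station 1:39, Station 2:37, Station 3:18 → nearest is Station 3
(18, 12) — d to each: Station 1:22, Station 2:20, Station 3:27 → nearest is Station 2
(3, 35) — d to each: Station 1:37, Station 2:35, Station 3:8 → nearest is Station 3
(7, 3) — d to each: Station 1:33, Station 2:31, Station 3:36 → nearest is Station 2
(15, 25) — d to each: Station 1:25, Station 2:23, Station 3:14 → nearest is Station 3
Tally — Station 1:1, Station 2:2, Station 3:4. Station 3 captures the most (4).

Station 3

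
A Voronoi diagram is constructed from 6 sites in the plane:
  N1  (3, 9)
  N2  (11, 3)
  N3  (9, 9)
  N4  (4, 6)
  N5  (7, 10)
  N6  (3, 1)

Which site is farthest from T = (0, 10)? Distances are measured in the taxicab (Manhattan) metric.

d(T,N1) = |0−3| + |10−9| = 3 + 1 = 4
d(T,N2) = |0−11| + |10−3| = 11 + 7 = 18
d(T,N3) = |0−9| + |10−9| = 9 + 1 = 10
d(T,N4) = |0−4| + |10−6| = 4 + 4 = 8
d(T,N5) = |0−7| + |10−10| = 7 + 0 = 7
d(T,N6) = |0−3| + |10−1| = 3 + 9 = 12
The largest is to N2.

N2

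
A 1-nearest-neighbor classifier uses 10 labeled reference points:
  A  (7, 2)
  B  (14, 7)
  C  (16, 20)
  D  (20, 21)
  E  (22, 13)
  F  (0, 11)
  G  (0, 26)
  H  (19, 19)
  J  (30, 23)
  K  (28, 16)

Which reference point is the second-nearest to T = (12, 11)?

C

Compare squared distances (the ordering matches that of the actual distances):
|TA|² = 25 + 81 = 106
|TB|² = 4 + 16 = 20
|TC|² = 16 + 81 = 97
|TD|² = 64 + 100 = 164
|TE|² = 100 + 4 = 104
|TF|² = 144 + 0 = 144
|TG|² = 144 + 225 = 369
|TH|² = 49 + 64 = 113
|TJ|² = 324 + 144 = 468
|TK|² = 256 + 25 = 281
Sorted ascending: B, C, E, … — the second-nearest is C.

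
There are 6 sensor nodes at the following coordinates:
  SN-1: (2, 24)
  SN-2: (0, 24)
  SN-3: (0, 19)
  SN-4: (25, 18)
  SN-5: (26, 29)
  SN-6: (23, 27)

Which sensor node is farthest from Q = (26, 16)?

Since √ is increasing, it suffices to compare squared distances:
d²(Q, SN-1) = (26−2)² + (16−24)² = 576 + 64 = 640
d²(Q, SN-2) = (26−0)² + (16−24)² = 676 + 64 = 740
d²(Q, SN-3) = (26−0)² + (16−19)² = 676 + 9 = 685
d²(Q, SN-4) = (26−25)² + (16−18)² = 1 + 4 = 5
d²(Q, SN-5) = (26−26)² + (16−29)² = 0 + 169 = 169
d²(Q, SN-6) = (26−23)² + (16−27)² = 9 + 121 = 130
The largest is to SN-2.

SN-2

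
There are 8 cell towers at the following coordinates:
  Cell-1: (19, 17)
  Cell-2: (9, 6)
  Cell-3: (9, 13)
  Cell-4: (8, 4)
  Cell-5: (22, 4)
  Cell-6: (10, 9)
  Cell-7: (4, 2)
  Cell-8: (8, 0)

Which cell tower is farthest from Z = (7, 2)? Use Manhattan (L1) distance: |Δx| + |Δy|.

Cell-1

d(Z, Cell-1) = |7−19| + |2−17| = 12 + 15 = 27
d(Z, Cell-2) = |7−9| + |2−6| = 2 + 4 = 6
d(Z, Cell-3) = |7−9| + |2−13| = 2 + 11 = 13
d(Z, Cell-4) = |7−8| + |2−4| = 1 + 2 = 3
d(Z, Cell-5) = |7−22| + |2−4| = 15 + 2 = 17
d(Z, Cell-6) = |7−10| + |2−9| = 3 + 7 = 10
d(Z, Cell-7) = |7−4| + |2−2| = 3 + 0 = 3
d(Z, Cell-8) = |7−8| + |2−0| = 1 + 2 = 3
The largest is to Cell-1.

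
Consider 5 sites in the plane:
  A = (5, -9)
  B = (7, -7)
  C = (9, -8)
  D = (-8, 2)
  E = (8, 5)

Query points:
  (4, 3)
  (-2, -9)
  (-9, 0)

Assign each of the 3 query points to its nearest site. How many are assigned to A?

(4, 3) — d² to each: A:145, B:109, C:146, D:145, E:20 → nearest is E
(-2, -9) — d² to each: A:49, B:85, C:122, D:157, E:296 → nearest is A
(-9, 0) — d² to each: A:277, B:305, C:388, D:5, E:314 → nearest is D
1 of the 3 points has A as nearest.

1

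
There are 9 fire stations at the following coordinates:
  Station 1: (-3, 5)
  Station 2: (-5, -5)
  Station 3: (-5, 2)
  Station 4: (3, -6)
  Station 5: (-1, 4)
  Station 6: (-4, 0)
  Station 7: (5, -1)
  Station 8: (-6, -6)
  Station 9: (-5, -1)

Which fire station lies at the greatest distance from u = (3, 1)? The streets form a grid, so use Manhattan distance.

Station 8

d(u, Station 1) = 6 + 4 = 10
d(u, Station 2) = 8 + 6 = 14
d(u, Station 3) = 8 + 1 = 9
d(u, Station 4) = 0 + 7 = 7
d(u, Station 5) = 4 + 3 = 7
d(u, Station 6) = 7 + 1 = 8
d(u, Station 7) = 2 + 2 = 4
d(u, Station 8) = 9 + 7 = 16
d(u, Station 9) = 8 + 2 = 10
The largest is to Station 8.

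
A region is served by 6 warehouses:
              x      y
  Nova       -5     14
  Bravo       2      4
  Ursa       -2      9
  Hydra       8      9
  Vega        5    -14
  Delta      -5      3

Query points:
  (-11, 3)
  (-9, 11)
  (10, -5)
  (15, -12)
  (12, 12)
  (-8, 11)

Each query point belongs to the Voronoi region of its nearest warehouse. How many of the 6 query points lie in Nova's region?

(-11, 3) — d² to each: Nova:157, Bravo:170, Ursa:117, Hydra:397, Vega:545, Delta:36 → nearest is Delta
(-9, 11) — d² to each: Nova:25, Bravo:170, Ursa:53, Hydra:293, Vega:821, Delta:80 → nearest is Nova
(10, -5) — d² to each: Nova:586, Bravo:145, Ursa:340, Hydra:200, Vega:106, Delta:289 → nearest is Vega
(15, -12) — d² to each: Nova:1076, Bravo:425, Ursa:730, Hydra:490, Vega:104, Delta:625 → nearest is Vega
(12, 12) — d² to each: Nova:293, Bravo:164, Ursa:205, Hydra:25, Vega:725, Delta:370 → nearest is Hydra
(-8, 11) — d² to each: Nova:18, Bravo:149, Ursa:40, Hydra:260, Vega:794, Delta:73 → nearest is Nova
2 of the 6 points have Nova as nearest.

2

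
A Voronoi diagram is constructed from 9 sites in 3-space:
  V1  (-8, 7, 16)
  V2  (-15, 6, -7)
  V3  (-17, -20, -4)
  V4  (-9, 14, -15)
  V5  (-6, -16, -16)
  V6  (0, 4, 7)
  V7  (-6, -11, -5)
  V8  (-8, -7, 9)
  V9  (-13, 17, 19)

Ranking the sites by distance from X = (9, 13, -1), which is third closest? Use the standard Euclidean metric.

V1

Compare squared distances (the ordering matches that of the actual distances):
|XV1|² = 289 + 36 + 289 = 614
|XV2|² = 576 + 49 + 36 = 661
|XV3|² = 676 + 1089 + 9 = 1774
|XV4|² = 324 + 1 + 196 = 521
|XV5|² = 225 + 841 + 225 = 1291
|XV6|² = 81 + 81 + 64 = 226
|XV7|² = 225 + 576 + 16 = 817
|XV8|² = 289 + 400 + 100 = 789
|XV9|² = 484 + 16 + 400 = 900
Sorted ascending: V6, V4, V1, V2, … — the third-nearest is V1.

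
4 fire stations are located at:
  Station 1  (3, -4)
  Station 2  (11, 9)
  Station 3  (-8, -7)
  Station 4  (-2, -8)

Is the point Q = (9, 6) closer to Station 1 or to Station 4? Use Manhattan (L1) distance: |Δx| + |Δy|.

d(Q, Station 1) = |9−3| + |6−(-4)| = 6 + 10 = 16
d(Q, Station 4) = |9−(-2)| + |6−(-8)| = 11 + 14 = 25
16 < 25, so Station 1 is closer.

Station 1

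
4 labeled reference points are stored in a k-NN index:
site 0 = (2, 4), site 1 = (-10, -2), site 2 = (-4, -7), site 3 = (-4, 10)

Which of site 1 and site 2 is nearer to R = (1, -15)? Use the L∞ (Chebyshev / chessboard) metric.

d(R, site 1) = max(11, 13) = 13
d(R, site 2) = max(5, 8) = 8
13 > 8, so site 2 is closer.

site 2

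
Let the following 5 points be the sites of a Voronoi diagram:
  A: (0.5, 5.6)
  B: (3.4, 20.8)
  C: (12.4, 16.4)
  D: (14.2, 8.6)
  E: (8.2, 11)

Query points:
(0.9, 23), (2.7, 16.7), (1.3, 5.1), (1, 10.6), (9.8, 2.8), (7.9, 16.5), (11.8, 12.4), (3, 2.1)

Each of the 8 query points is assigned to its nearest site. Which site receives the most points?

A

(0.9, 23) — d² to each: A:302.92, B:11.09, C:175.81, D:384.25, E:197.29 → nearest is B
(2.7, 16.7) — d² to each: A:128.05, B:17.3, C:94.18, D:197.86, E:62.74 → nearest is B
(1.3, 5.1) — d² to each: A:0.89, B:250.9, C:250.9, D:178.66, E:82.42 → nearest is A
(1, 10.6) — d² to each: A:25.25, B:109.8, C:163.6, D:178.24, E:52 → nearest is A
(9.8, 2.8) — d² to each: A:94.33, B:364.96, C:191.72, D:53, E:69.8 → nearest is D
(7.9, 16.5) — d² to each: A:173.57, B:38.74, C:20.26, D:102.1, E:30.34 → nearest is C
(11.8, 12.4) — d² to each: A:173.93, B:141.12, C:16.36, D:20.2, E:14.92 → nearest is E
(3, 2.1) — d² to each: A:18.5, B:349.85, C:292.85, D:167.69, E:106.25 → nearest is A
Tally — A:3, B:2, C:1, D:1, E:1. A captures the most (3).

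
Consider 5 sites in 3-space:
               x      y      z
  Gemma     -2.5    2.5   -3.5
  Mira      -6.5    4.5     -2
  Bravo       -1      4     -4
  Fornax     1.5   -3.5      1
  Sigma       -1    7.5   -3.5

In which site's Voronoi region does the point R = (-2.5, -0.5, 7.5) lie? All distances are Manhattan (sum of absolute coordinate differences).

Fornax

d(R, Gemma) = |-2.5−(-2.5)| + |-0.5−2.5| + |7.5−(-3.5)| = 0 + 3 + 11 = 14
d(R, Mira) = |-2.5−(-6.5)| + |-0.5−4.5| + |7.5−(-2)| = 4 + 5 + 9.5 = 18.5
d(R, Bravo) = |-2.5−(-1)| + |-0.5−4| + |7.5−(-4)| = 1.5 + 4.5 + 11.5 = 17.5
d(R, Fornax) = |-2.5−1.5| + |-0.5−(-3.5)| + |7.5−1| = 4 + 3 + 6.5 = 13.5
d(R, Sigma) = |-2.5−(-1)| + |-0.5−7.5| + |7.5−(-3.5)| = 1.5 + 8 + 11 = 20.5
Fornax is nearest.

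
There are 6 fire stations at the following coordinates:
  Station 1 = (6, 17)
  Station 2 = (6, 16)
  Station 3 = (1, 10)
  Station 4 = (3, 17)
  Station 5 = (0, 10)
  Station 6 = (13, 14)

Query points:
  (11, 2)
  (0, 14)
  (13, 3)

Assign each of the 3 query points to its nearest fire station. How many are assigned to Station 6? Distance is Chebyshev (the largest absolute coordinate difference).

(11, 2) — d to each: Station 1:15, Station 2:14, Station 3:10, Station 4:15, Station 5:11, Station 6:12 → nearest is Station 3
(0, 14) — d to each: Station 1:6, Station 2:6, Station 3:4, Station 4:3, Station 5:4, Station 6:13 → nearest is Station 4
(13, 3) — d to each: Station 1:14, Station 2:13, Station 3:12, Station 4:14, Station 5:13, Station 6:11 → nearest is Station 6
1 of the 3 points has Station 6 as nearest.

1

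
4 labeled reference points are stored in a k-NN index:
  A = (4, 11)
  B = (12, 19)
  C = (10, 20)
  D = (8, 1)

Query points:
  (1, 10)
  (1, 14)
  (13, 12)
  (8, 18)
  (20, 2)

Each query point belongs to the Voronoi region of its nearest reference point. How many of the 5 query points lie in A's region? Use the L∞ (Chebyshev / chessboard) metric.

2

(1, 10) — d to each: A:3, B:11, C:10, D:9 → nearest is A
(1, 14) — d to each: A:3, B:11, C:9, D:13 → nearest is A
(13, 12) — d to each: A:9, B:7, C:8, D:11 → nearest is B
(8, 18) — d to each: A:7, B:4, C:2, D:17 → nearest is C
(20, 2) — d to each: A:16, B:17, C:18, D:12 → nearest is D
2 of the 5 points have A as nearest.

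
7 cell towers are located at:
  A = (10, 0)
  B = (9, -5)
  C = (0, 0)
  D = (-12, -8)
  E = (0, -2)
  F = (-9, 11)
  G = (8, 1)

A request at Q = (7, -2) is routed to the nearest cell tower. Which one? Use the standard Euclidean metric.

Since √ is increasing, it suffices to compare squared distances:
|QA|² = (7−10)² + (-2−0)² = 9 + 4 = 13
|QB|² = (7−9)² + (-2−(-5))² = 4 + 9 = 13
|QC|² = (7−0)² + (-2−0)² = 49 + 4 = 53
|QD|² = (7−(-12))² + (-2−(-8))² = 361 + 36 = 397
|QE|² = (7−0)² + (-2−(-2))² = 49 + 0 = 49
|QF|² = (7−(-9))² + (-2−11)² = 256 + 169 = 425
|QG|² = (7−8)² + (-2−1)² = 1 + 9 = 10
The smallest is to G, so Q lies in the Voronoi region of G.

G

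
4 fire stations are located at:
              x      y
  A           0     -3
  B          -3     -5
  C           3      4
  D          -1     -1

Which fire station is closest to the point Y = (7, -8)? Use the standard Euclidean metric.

Compare squared distances (the ordering matches that of the actual distances):
|YA|² = (7−0)² + (-8−(-3))² = 49 + 25 = 74
|YB|² = (7−(-3))² + (-8−(-5))² = 100 + 9 = 109
|YC|² = (7−3)² + (-8−4)² = 16 + 144 = 160
|YD|² = (7−(-1))² + (-8−(-1))² = 64 + 49 = 113
A is nearest.

A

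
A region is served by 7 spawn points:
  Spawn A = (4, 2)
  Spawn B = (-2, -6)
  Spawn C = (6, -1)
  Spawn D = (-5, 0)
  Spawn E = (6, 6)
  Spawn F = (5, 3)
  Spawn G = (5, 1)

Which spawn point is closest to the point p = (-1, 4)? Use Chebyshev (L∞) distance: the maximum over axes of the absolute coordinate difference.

Spawn D

d(p, Spawn A) = max(5, 2) = 5
d(p, Spawn B) = max(1, 10) = 10
d(p, Spawn C) = max(7, 5) = 7
d(p, Spawn D) = max(4, 4) = 4
d(p, Spawn E) = max(7, 2) = 7
d(p, Spawn F) = max(6, 1) = 6
d(p, Spawn G) = max(6, 3) = 6
The smallest is to Spawn D, so p lies in the Voronoi region of Spawn D.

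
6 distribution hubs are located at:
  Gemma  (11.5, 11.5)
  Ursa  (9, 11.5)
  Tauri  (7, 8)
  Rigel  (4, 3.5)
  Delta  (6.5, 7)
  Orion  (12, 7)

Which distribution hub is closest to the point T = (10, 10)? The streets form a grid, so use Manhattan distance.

d(T, Gemma) = 1.5 + 1.5 = 3
d(T, Ursa) = 1 + 1.5 = 2.5
d(T, Tauri) = 3 + 2 = 5
d(T, Rigel) = 6 + 6.5 = 12.5
d(T, Delta) = 3.5 + 3 = 6.5
d(T, Orion) = 2 + 3 = 5
The smallest is to Ursa, so T lies in the Voronoi region of Ursa.

Ursa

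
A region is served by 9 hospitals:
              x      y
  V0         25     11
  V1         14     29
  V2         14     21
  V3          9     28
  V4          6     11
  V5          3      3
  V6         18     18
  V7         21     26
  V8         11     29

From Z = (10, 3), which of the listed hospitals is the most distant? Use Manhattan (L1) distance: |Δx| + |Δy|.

V7

d(Z,V0) = |10−25| + |3−11| = 15 + 8 = 23
d(Z,V1) = |10−14| + |3−29| = 4 + 26 = 30
d(Z,V2) = |10−14| + |3−21| = 4 + 18 = 22
d(Z,V3) = |10−9| + |3−28| = 1 + 25 = 26
d(Z,V4) = |10−6| + |3−11| = 4 + 8 = 12
d(Z,V5) = |10−3| + |3−3| = 7 + 0 = 7
d(Z,V6) = |10−18| + |3−18| = 8 + 15 = 23
d(Z,V7) = |10−21| + |3−26| = 11 + 23 = 34
d(Z,V8) = |10−11| + |3−29| = 1 + 26 = 27
The largest is to V7.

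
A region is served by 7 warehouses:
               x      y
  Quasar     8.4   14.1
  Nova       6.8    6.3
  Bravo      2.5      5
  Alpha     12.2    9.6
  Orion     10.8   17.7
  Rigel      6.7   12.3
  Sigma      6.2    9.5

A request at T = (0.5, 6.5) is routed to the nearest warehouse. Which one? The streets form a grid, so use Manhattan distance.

Bravo

d(T, Quasar) = |0.5−8.4| + |6.5−14.1| = 7.9 + 7.6 = 15.5
d(T, Nova) = |0.5−6.8| + |6.5−6.3| = 6.3 + 0.2 = 6.5
d(T, Bravo) = |0.5−2.5| + |6.5−5| = 2 + 1.5 = 3.5
d(T, Alpha) = |0.5−12.2| + |6.5−9.6| = 11.7 + 3.1 = 14.8
d(T, Orion) = |0.5−10.8| + |6.5−17.7| = 10.3 + 11.2 = 21.5
d(T, Rigel) = |0.5−6.7| + |6.5−12.3| = 6.2 + 5.8 = 12
d(T, Sigma) = |0.5−6.2| + |6.5−9.5| = 5.7 + 3 = 8.7
Minimum is at Bravo.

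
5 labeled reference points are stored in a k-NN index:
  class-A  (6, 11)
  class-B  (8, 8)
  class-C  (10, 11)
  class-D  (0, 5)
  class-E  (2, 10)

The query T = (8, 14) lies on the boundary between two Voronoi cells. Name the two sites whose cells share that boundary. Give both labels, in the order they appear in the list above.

class-A and class-C

Squared distances from T to each site:
d²(T, class-A) = 4 + 9 = 13
d²(T, class-B) = 0 + 36 = 36
d²(T, class-C) = 4 + 9 = 13
d²(T, class-D) = 64 + 81 = 145
d²(T, class-E) = 36 + 16 = 52
T is equidistant from class-A and class-C (both at squared distance 13), and every other site is strictly farther — so T lies on the class-A–class-C Voronoi edge.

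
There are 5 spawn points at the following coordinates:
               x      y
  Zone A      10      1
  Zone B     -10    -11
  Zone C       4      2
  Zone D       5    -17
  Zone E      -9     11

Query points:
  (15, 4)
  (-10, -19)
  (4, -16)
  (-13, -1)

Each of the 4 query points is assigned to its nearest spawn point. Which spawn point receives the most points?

Zone B

(15, 4) — d² to each: Zone A:34, Zone B:850, Zone C:125, Zone D:541, Zone E:625 → nearest is Zone A
(-10, -19) — d² to each: Zone A:800, Zone B:64, Zone C:637, Zone D:229, Zone E:901 → nearest is Zone B
(4, -16) — d² to each: Zone A:325, Zone B:221, Zone C:324, Zone D:2, Zone E:898 → nearest is Zone D
(-13, -1) — d² to each: Zone A:533, Zone B:109, Zone C:298, Zone D:580, Zone E:160 → nearest is Zone B
Tally — Zone A:1, Zone B:2, Zone D:1. Zone B captures the most (2).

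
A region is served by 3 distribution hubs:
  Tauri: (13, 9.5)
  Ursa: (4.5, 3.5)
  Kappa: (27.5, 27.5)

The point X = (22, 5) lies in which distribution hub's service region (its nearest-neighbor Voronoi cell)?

Tauri

Compare squared distances (the ordering matches that of the actual distances):
d²(X, Tauri) = (22−13)² + (5−9.5)² = 81 + 20.25 = 101.25
d²(X, Ursa) = (22−4.5)² + (5−3.5)² = 306.25 + 2.25 = 308.5
d²(X, Kappa) = (22−27.5)² + (5−27.5)² = 30.25 + 506.25 = 536.5
Minimum is at Tauri.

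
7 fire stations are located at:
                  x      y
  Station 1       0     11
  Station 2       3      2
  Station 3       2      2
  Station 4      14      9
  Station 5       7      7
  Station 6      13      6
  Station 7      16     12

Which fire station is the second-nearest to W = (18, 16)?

Station 4

Since √ is increasing, it suffices to compare squared distances:
d²(W, Station 1) = (18−0)² + (16−11)² = 324 + 25 = 349
d²(W, Station 2) = (18−3)² + (16−2)² = 225 + 196 = 421
d²(W, Station 3) = (18−2)² + (16−2)² = 256 + 196 = 452
d²(W, Station 4) = (18−14)² + (16−9)² = 16 + 49 = 65
d²(W, Station 5) = (18−7)² + (16−7)² = 121 + 81 = 202
d²(W, Station 6) = (18−13)² + (16−6)² = 25 + 100 = 125
d²(W, Station 7) = (18−16)² + (16−12)² = 4 + 16 = 20
Sorted ascending: Station 7, Station 4, Station 6, … — the second-nearest is Station 4.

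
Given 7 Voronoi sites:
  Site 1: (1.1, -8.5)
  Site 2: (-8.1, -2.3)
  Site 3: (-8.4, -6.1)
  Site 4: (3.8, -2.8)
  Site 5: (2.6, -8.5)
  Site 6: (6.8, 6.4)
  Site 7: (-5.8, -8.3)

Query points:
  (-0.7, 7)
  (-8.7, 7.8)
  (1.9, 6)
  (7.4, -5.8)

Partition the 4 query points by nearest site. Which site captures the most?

Site 6

(-0.7, 7) — d² to each: Site 1:243.49, Site 2:141.25, Site 3:230.9, Site 4:116.29, Site 5:251.14, Site 6:56.61, Site 7:260.1 → nearest is Site 6
(-8.7, 7.8) — d² to each: Site 1:361.73, Site 2:102.37, Site 3:193.3, Site 4:268.61, Site 5:393.38, Site 6:242.21, Site 7:267.62 → nearest is Site 2
(1.9, 6) — d² to each: Site 1:210.89, Site 2:168.89, Site 3:252.5, Site 4:81.05, Site 5:210.74, Site 6:24.17, Site 7:263.78 → nearest is Site 6
(7.4, -5.8) — d² to each: Site 1:46.98, Site 2:252.5, Site 3:249.73, Site 4:21.96, Site 5:30.33, Site 6:149.2, Site 7:180.49 → nearest is Site 4
Tally — Site 2:1, Site 4:1, Site 6:2. Site 6 captures the most (2).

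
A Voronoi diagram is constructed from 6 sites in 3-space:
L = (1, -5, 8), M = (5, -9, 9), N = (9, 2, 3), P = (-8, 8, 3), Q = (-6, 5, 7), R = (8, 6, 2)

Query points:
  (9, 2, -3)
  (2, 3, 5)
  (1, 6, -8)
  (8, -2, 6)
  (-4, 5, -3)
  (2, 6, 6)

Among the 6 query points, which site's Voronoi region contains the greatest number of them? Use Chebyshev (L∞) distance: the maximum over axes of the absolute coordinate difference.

(9, 2, -3) — d to each: L:11, M:12, N:6, P:17, Q:15, R:5 → nearest is R
(2, 3, 5) — d to each: L:8, M:12, N:7, P:10, Q:8, R:6 → nearest is R
(1, 6, -8) — d to each: L:16, M:17, N:11, P:11, Q:15, R:10 → nearest is R
(8, -2, 6) — d to each: L:7, M:7, N:4, P:16, Q:14, R:8 → nearest is N
(-4, 5, -3) — d to each: L:11, M:14, N:13, P:6, Q:10, R:12 → nearest is P
(2, 6, 6) — d to each: L:11, M:15, N:7, P:10, Q:8, R:6 → nearest is R
Tally — N:1, P:1, R:4. R captures the most (4).

R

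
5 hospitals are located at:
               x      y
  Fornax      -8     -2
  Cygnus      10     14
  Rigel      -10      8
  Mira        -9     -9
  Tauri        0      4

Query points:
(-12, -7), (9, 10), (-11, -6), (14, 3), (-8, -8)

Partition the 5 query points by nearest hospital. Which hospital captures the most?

(-12, -7) — d² to each: Fornax:41, Cygnus:925, Rigel:229, Mira:13, Tauri:265 → nearest is Mira
(9, 10) — d² to each: Fornax:433, Cygnus:17, Rigel:365, Mira:685, Tauri:117 → nearest is Cygnus
(-11, -6) — d² to each: Fornax:25, Cygnus:841, Rigel:197, Mira:13, Tauri:221 → nearest is Mira
(14, 3) — d² to each: Fornax:509, Cygnus:137, Rigel:601, Mira:673, Tauri:197 → nearest is Cygnus
(-8, -8) — d² to each: Fornax:36, Cygnus:808, Rigel:260, Mira:2, Tauri:208 → nearest is Mira
Tally — Cygnus:2, Mira:3. Mira captures the most (3).

Mira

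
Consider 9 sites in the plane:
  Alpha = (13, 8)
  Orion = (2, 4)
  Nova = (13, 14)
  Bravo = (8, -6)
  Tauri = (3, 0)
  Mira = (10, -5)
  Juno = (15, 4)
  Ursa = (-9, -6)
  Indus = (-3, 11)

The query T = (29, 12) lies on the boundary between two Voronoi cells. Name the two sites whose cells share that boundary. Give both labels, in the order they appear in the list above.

Squared distances from T to each site:
d²(T, Alpha) = 256 + 16 = 272
d²(T, Orion) = 729 + 64 = 793
d²(T, Nova) = 256 + 4 = 260
d²(T, Bravo) = 441 + 324 = 765
d²(T, Tauri) = 676 + 144 = 820
d²(T, Mira) = 361 + 289 = 650
d²(T, Juno) = 196 + 64 = 260
d²(T, Ursa) = 1444 + 324 = 1768
d²(T, Indus) = 1024 + 1 = 1025
T is equidistant from Nova and Juno (both at squared distance 260), and every other site is strictly farther — so T lies on the Nova–Juno Voronoi edge.

Nova and Juno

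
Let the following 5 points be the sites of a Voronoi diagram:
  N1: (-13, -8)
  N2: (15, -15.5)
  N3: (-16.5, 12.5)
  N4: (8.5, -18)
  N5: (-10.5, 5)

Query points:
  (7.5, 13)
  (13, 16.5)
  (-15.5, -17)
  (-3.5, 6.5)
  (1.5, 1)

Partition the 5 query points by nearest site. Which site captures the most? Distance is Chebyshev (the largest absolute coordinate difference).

(7.5, 13) — d to each: N1:21, N2:28.5, N3:24, N4:31, N5:18 → nearest is N5
(13, 16.5) — d to each: N1:26, N2:32, N3:29.5, N4:34.5, N5:23.5 → nearest is N5
(-15.5, -17) — d to each: N1:9, N2:30.5, N3:29.5, N4:24, N5:22 → nearest is N1
(-3.5, 6.5) — d to each: N1:14.5, N2:22, N3:13, N4:24.5, N5:7 → nearest is N5
(1.5, 1) — d to each: N1:14.5, N2:16.5, N3:18, N4:19, N5:12 → nearest is N5
Tally — N1:1, N5:4. N5 captures the most (4).

N5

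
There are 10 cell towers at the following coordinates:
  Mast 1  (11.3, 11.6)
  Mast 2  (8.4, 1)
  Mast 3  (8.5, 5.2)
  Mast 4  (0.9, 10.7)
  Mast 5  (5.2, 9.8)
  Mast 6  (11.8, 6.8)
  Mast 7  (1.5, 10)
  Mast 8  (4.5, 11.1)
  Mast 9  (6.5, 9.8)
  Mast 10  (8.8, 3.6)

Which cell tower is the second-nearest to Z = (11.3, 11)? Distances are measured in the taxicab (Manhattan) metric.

Mast 6

d(Z, Mast 1) = |11.3−11.3| + |11−11.6| = 0 + 0.6 = 0.6
d(Z, Mast 2) = |11.3−8.4| + |11−1| = 2.9 + 10 = 12.9
d(Z, Mast 3) = |11.3−8.5| + |11−5.2| = 2.8 + 5.8 = 8.6
d(Z, Mast 4) = |11.3−0.9| + |11−10.7| = 10.4 + 0.3 = 10.7
d(Z, Mast 5) = |11.3−5.2| + |11−9.8| = 6.1 + 1.2 = 7.3
d(Z, Mast 6) = |11.3−11.8| + |11−6.8| = 0.5 + 4.2 = 4.7
d(Z, Mast 7) = |11.3−1.5| + |11−10| = 9.8 + 1 = 10.8
d(Z, Mast 8) = |11.3−4.5| + |11−11.1| = 6.8 + 0.1 = 6.9
d(Z, Mast 9) = |11.3−6.5| + |11−9.8| = 4.8 + 1.2 = 6
d(Z, Mast 10) = |11.3−8.8| + |11−3.6| = 2.5 + 7.4 = 9.9
Sorted ascending: Mast 1, Mast 6, Mast 9, … — the second-nearest is Mast 6.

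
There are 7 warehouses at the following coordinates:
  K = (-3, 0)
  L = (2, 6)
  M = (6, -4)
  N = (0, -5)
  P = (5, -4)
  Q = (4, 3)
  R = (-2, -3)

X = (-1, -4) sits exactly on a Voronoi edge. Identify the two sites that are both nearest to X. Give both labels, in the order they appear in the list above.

Squared distances from X to each site:
|XK|² = (-1−(-3))² + (-4−0)² = 4 + 16 = 20
|XL|² = (-1−2)² + (-4−6)² = 9 + 100 = 109
|XM|² = (-1−6)² + (-4−(-4))² = 49 + 0 = 49
|XN|² = (-1−0)² + (-4−(-5))² = 1 + 1 = 2
|XP|² = (-1−5)² + (-4−(-4))² = 36 + 0 = 36
|XQ|² = (-1−4)² + (-4−3)² = 25 + 49 = 74
|XR|² = (-1−(-2))² + (-4−(-3))² = 1 + 1 = 2
X is equidistant from N and R (both at squared distance 2), and every other site is strictly farther — so X lies on the N–R Voronoi edge.

N and R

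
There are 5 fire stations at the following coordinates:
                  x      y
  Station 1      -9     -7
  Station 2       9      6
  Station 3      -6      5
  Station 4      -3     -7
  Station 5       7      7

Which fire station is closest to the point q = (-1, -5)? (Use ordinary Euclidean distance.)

Station 4

Since √ is increasing, it suffices to compare squared distances:
d²(q, Station 1) = (-1−(-9))² + (-5−(-7))² = 64 + 4 = 68
d²(q, Station 2) = (-1−9)² + (-5−6)² = 100 + 121 = 221
d²(q, Station 3) = (-1−(-6))² + (-5−5)² = 25 + 100 = 125
d²(q, Station 4) = (-1−(-3))² + (-5−(-7))² = 4 + 4 = 8
d²(q, Station 5) = (-1−7)² + (-5−7)² = 64 + 144 = 208
Station 4 is nearest.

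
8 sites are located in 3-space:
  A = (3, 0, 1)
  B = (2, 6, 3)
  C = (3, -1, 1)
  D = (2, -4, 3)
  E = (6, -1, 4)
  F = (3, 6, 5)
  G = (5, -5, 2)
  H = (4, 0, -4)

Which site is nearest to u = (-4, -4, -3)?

D

Compare squared distances (the ordering matches that of the actual distances):
|uA|² = (-4−3)² + (-4−0)² + (-3−1)² = 49 + 16 + 16 = 81
|uB|² = (-4−2)² + (-4−6)² + (-3−3)² = 36 + 100 + 36 = 172
|uC|² = (-4−3)² + (-4−(-1))² + (-3−1)² = 49 + 9 + 16 = 74
|uD|² = (-4−2)² + (-4−(-4))² + (-3−3)² = 36 + 0 + 36 = 72
|uE|² = (-4−6)² + (-4−(-1))² + (-3−4)² = 100 + 9 + 49 = 158
|uF|² = (-4−3)² + (-4−6)² + (-3−5)² = 49 + 100 + 64 = 213
|uG|² = (-4−5)² + (-4−(-5))² + (-3−2)² = 81 + 1 + 25 = 107
|uH|² = (-4−4)² + (-4−0)² + (-3−(-4))² = 64 + 16 + 1 = 81
Minimum is at D.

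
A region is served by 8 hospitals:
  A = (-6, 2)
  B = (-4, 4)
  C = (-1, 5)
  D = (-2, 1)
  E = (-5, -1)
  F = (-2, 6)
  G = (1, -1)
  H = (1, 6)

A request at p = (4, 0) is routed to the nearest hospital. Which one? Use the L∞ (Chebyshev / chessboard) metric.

G

d(p,A) = max(10, 2) = 10
d(p,B) = max(8, 4) = 8
d(p,C) = max(5, 5) = 5
d(p,D) = max(6, 1) = 6
d(p,E) = max(9, 1) = 9
d(p,F) = max(6, 6) = 6
d(p,G) = max(3, 1) = 3
d(p,H) = max(3, 6) = 6
G is nearest.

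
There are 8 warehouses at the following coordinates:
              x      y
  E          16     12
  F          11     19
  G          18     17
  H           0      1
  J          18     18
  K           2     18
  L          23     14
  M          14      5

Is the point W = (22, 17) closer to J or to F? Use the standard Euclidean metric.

Compare squared distances:
|WJ|² = (22−18)² + (17−18)² = 16 + 1 = 17
|WF|² = (22−11)² + (17−19)² = 121 + 4 = 125
17 < 125, so J is closer.

J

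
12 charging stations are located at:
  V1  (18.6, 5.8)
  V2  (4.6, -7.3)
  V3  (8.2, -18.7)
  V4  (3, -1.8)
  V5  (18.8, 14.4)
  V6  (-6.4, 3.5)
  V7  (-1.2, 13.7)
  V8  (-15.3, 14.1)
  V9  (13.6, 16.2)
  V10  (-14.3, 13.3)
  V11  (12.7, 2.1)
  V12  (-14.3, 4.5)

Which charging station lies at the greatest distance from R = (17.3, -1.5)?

V8

Since √ is increasing, it suffices to compare squared distances:
|RV1|² = (17.3−18.6)² + (-1.5−5.8)² = 1.69 + 53.29 = 54.98
|RV2|² = (17.3−4.6)² + (-1.5−(-7.3))² = 161.29 + 33.64 = 194.93
|RV3|² = (17.3−8.2)² + (-1.5−(-18.7))² = 82.81 + 295.84 = 378.65
|RV4|² = (17.3−3)² + (-1.5−(-1.8))² = 204.49 + 0.09 = 204.58
|RV5|² = (17.3−18.8)² + (-1.5−14.4)² = 2.25 + 252.81 = 255.06
|RV6|² = (17.3−(-6.4))² + (-1.5−3.5)² = 561.69 + 25 = 586.69
|RV7|² = (17.3−(-1.2))² + (-1.5−13.7)² = 342.25 + 231.04 = 573.29
|RV8|² = (17.3−(-15.3))² + (-1.5−14.1)² = 1062.76 + 243.36 = 1306.12
|RV9|² = (17.3−13.6)² + (-1.5−16.2)² = 13.69 + 313.29 = 326.98
d²(R, V10) = (17.3−(-14.3))² + (-1.5−13.3)² = 998.56 + 219.04 = 1217.6
d²(R, V11) = (17.3−12.7)² + (-1.5−2.1)² = 21.16 + 12.96 = 34.12
d²(R, V12) = (17.3−(-14.3))² + (-1.5−4.5)² = 998.56 + 36 = 1034.56
The largest is to V8.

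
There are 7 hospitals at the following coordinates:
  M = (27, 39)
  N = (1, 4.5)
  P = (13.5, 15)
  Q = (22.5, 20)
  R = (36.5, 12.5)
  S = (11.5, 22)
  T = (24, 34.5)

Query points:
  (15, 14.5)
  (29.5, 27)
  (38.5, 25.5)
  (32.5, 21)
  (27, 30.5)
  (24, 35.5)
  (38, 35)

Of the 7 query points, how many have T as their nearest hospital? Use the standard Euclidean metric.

3

(15, 14.5) — d² to each: M:744.25, N:296, P:2.5, Q:86.5, R:466.25, S:68.5, T:481 → nearest is P
(29.5, 27) — d² to each: M:150.25, N:1318.5, P:400, Q:98, R:259.25, S:349, T:86.5 → nearest is T
(38.5, 25.5) — d² to each: M:314.5, N:1847.25, P:735.25, Q:286.25, R:173, S:741.25, T:291.25 → nearest is R
(32.5, 21) — d² to each: M:354.25, N:1264.5, P:397, Q:101, R:88.25, S:442, T:254.5 → nearest is R
(27, 30.5) — d² to each: M:72.25, N:1352, P:422.5, Q:130.5, R:414.25, S:312.5, T:25 → nearest is T
(24, 35.5) — d² to each: M:21.25, N:1490, P:530.5, Q:242.5, R:685.25, S:338.5, T:1 → nearest is T
(38, 35) — d² to each: M:137, N:2299.25, P:1000.25, Q:465.25, R:508.5, S:871.25, T:196.25 → nearest is M
3 of the 7 points have T as nearest.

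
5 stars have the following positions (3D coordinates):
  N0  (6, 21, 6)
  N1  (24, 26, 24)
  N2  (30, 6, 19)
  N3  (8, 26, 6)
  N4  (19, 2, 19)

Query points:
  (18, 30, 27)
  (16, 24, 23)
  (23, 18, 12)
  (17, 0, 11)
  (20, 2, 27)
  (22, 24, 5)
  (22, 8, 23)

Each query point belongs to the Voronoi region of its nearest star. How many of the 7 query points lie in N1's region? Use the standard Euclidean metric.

3

(18, 30, 27) — d² to each: N0:666, N1:61, N2:784, N3:557, N4:849 → nearest is N1
(16, 24, 23) — d² to each: N0:398, N1:69, N2:536, N3:357, N4:509 → nearest is N1
(23, 18, 12) — d² to each: N0:334, N1:209, N2:242, N3:325, N4:321 → nearest is N1
(17, 0, 11) — d² to each: N0:587, N1:894, N2:269, N3:782, N4:72 → nearest is N4
(20, 2, 27) — d² to each: N0:998, N1:601, N2:180, N3:1161, N4:65 → nearest is N4
(22, 24, 5) — d² to each: N0:266, N1:369, N2:584, N3:201, N4:689 → nearest is N3
(22, 8, 23) — d² to each: N0:714, N1:329, N2:84, N3:809, N4:61 → nearest is N4
3 of the 7 points have N1 as nearest.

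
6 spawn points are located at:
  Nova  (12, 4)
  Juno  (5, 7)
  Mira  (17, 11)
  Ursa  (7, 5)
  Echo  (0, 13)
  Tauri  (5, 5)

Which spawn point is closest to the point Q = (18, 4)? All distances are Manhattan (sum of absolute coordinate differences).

Nova

d(Q, Nova) = |18−12| + |4−4| = 6 + 0 = 6
d(Q, Juno) = |18−5| + |4−7| = 13 + 3 = 16
d(Q, Mira) = |18−17| + |4−11| = 1 + 7 = 8
d(Q, Ursa) = |18−7| + |4−5| = 11 + 1 = 12
d(Q, Echo) = |18−0| + |4−13| = 18 + 9 = 27
d(Q, Tauri) = |18−5| + |4−5| = 13 + 1 = 14
The smallest is to Nova, so Q lies in the Voronoi region of Nova.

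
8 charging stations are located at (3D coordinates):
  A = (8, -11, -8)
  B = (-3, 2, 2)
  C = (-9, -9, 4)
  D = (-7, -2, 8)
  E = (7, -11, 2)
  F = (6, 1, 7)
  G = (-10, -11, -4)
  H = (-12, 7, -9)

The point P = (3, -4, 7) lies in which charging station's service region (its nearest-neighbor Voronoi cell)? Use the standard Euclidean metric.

Since √ is increasing, it suffices to compare squared distances:
|PA|² = 25 + 49 + 225 = 299
|PB|² = 36 + 36 + 25 = 97
|PC|² = 144 + 25 + 9 = 178
|PD|² = 100 + 4 + 1 = 105
|PE|² = 16 + 49 + 25 = 90
|PF|² = 9 + 25 + 0 = 34
|PG|² = 169 + 49 + 121 = 339
|PH|² = 225 + 121 + 256 = 602
F is nearest.

F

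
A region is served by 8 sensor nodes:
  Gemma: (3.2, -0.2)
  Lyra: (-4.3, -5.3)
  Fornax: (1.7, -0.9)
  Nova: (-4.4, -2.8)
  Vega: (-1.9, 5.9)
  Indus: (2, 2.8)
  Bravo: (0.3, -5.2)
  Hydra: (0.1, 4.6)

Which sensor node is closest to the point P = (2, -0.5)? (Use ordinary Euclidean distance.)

Squared Euclidean distances:
d²(P, Gemma) = 1.44 + 0.09 = 1.53
d²(P, Lyra) = 39.69 + 23.04 = 62.73
d²(P, Fornax) = 0.09 + 0.16 = 0.25
d²(P, Nova) = 40.96 + 5.29 = 46.25
d²(P, Vega) = 15.21 + 40.96 = 56.17
d²(P, Indus) = 0 + 10.89 = 10.89
d²(P, Bravo) = 2.89 + 22.09 = 24.98
d²(P, Hydra) = 3.61 + 26.01 = 29.62
The smallest is to Fornax, so P lies in the Voronoi region of Fornax.

Fornax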